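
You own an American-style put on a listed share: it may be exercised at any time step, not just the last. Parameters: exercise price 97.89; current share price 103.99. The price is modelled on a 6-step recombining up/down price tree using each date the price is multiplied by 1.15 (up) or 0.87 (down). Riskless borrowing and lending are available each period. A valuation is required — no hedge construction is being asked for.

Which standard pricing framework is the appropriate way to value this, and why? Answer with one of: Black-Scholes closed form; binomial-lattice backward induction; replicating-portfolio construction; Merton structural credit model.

framework: binomial-lattice backward induction

Key observation: the put (strike 97.89 on spot 103.99) is American-style on a 6-step discrete price model, so the early-exercise decision at every node requires stepwise backward valuation — a closed form cannot price the exercise right.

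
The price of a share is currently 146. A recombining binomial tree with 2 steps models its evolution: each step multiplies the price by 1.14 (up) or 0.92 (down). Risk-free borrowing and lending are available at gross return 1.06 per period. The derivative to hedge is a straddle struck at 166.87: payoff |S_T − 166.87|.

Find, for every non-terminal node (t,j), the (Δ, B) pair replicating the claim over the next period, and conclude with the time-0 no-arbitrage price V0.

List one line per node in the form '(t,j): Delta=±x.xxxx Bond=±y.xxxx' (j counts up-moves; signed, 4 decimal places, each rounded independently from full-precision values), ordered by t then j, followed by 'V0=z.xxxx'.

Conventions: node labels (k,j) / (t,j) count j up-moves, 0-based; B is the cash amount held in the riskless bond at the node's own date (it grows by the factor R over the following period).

No-arbitrage ⇒ martingale measure with p* = (R−d)/(u−d) = 0.6364.
Terminal payoffs: V(2,0)=43.2956, V(2,1)=13.7452, V(2,2)=22.8716
Node (1,0) S=134.3200: V=(p*·13.7452+(1−p*)·43.2956)/1.06=23.1045; Δ=(13.7452−43.2956)/(153.1248−123.5744)=-1.0000; B=V−Δ·S=157.4245
Node (1,1) S=166.4400: V=(p*·22.8716+(1−p*)·13.7452)/1.06=18.4461; Δ=(22.8716−13.7452)/(189.7416−153.1248)=0.2492; B=V−Δ·S=-23.0375
Node (0,0) S=146.0000: V=(p*·18.4461+(1−p*)·23.1045)/1.06=19.0001; Δ=(18.4461−23.1045)/(166.4400−134.3200)=-0.1450; B=V−Δ·S=40.1746
As a check, the time-0 holding Δ(0,0)·S0 + B(0,0) comes to 19.0001 — exactly V0.

(0,0): Delta=-0.1450 Bond=40.1746
(1,0): Delta=-1.0000 Bond=157.4245
(1,1): Delta=0.2492 Bond=-23.0375
V0=19.0001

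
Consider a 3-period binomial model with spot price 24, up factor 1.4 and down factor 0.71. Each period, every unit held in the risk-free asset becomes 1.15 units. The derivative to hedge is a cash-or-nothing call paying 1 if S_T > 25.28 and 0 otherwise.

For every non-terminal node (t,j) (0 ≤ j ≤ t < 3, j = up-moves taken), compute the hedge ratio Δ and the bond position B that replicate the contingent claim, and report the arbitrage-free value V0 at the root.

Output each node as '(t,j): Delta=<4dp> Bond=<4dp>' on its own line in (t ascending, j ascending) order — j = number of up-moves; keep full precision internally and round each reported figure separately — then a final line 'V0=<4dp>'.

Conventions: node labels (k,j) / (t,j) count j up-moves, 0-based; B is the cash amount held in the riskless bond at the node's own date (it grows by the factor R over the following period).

(0,0): Delta=0.0211 Bond=-0.0453
(1,0): Delta=0.0472 Bond=-0.4962
(1,1): Delta=0.0136 Bond=0.2003
(2,0): Delta=0.0000 Bond=0.0000
(2,1): Delta=0.0608 Bond=-0.8948
(2,2): Delta=0.0000 Bond=0.8696
V0=0.4611

Arbitrage-free pricing uses the up-move probability p* = (R−d)/(u−d) = 0.6377, discounting each step at R = 1.15.
Terminal payoffs: V(3,0)=0.0000, V(3,1)=0.0000, V(3,2)=1.0000, V(3,3)=1.0000
(2,0): S=12.0984. Δ = (V_up−V_dn)/(S_up−S_dn) = (0.0000−0.0000)/(16.9378−8.5899) = 0.0000. V = [p*·0.0000 + (1−p*)·0.0000]/1.15 = 0.0000. B = V − Δ·S = 0.0000.
(2,1): S=23.8560. Δ = (V_up−V_dn)/(S_up−S_dn) = (1.0000−0.0000)/(33.3984−16.9378) = 0.0608. V = [p*·1.0000 + (1−p*)·0.0000]/1.15 = 0.5545. B = V − Δ·S = -0.8948.
(2,2): S=47.0400. Δ = (V_up−V_dn)/(S_up−S_dn) = (1.0000−1.0000)/(65.8560−33.3984) = 0.0000. V = [p*·1.0000 + (1−p*)·1.0000]/1.15 = 0.8696. B = V − Δ·S = 0.8696.
(1,0): S=17.0400. Δ = (V_up−V_dn)/(S_up−S_dn) = (0.5545−0.0000)/(23.8560−12.0984) = 0.0472. V = [p*·0.5545 + (1−p*)·0.0000]/1.15 = 0.3075. B = V − Δ·S = -0.4962.
(1,1): S=33.6000. Δ = (V_up−V_dn)/(S_up−S_dn) = (0.8696−0.5545)/(47.0400−23.8560) = 0.0136. V = [p*·0.8696 + (1−p*)·0.5545]/1.15 = 0.6569. B = V − Δ·S = 0.2003.
(0,0): S=24.0000. Δ = (V_up−V_dn)/(S_up−S_dn) = (0.6569−0.3075)/(33.6000−17.0400) = 0.0211. V = [p*·0.6569 + (1−p*)·0.3075]/1.15 = 0.4611. B = V − Δ·S = -0.0453.
Sanity check at the root: Δ(0,0)·S0 + B(0,0) reproduces V0 = 0.4611.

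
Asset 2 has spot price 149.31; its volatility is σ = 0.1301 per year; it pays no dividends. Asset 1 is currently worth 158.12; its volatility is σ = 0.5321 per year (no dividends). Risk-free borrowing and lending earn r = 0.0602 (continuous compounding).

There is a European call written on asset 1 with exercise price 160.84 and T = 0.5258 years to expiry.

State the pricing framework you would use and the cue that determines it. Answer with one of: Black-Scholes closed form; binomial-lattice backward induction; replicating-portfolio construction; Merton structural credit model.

framework: Black-Scholes closed form

Key observation: the instrument is a plain European call (strike 160.84) on a lognormal asset; the exact continuous-time formula applies directly.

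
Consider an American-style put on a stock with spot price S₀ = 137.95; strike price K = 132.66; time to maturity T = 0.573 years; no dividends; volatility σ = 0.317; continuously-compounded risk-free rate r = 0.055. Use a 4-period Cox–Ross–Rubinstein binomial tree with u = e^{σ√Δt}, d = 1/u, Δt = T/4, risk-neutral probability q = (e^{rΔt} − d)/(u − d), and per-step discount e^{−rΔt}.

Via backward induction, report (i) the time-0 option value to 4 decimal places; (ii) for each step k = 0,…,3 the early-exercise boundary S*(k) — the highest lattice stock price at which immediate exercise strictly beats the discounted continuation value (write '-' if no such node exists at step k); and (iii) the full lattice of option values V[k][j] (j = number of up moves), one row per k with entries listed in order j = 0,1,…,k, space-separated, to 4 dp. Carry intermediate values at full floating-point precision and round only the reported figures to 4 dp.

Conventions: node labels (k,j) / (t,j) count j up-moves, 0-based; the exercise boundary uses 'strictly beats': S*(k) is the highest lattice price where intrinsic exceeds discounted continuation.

Δt=0.14325  u=1.12747  d=0.88694  q=0.50293  discount=0.99215
step 4 (expiry): payoffs max(K−S,0) = 47.2918 24.1402 0.0000 0.0000 0.0000
step 3: (k=3,j=0): S=96.2504, K−S=36.4096, hold=35.3685 ⇒ V=36.4096 exercise | (k=3,j=1): S=122.3532, K−S=10.3068, hold=11.9053 ⇒ V=11.9053 continue | (k=3,j=2): S=155.5350, K−S=0.0000, hold=0.0000 ⇒ V=0.0000 continue | (k=3,j=3): S=197.7156, K−S=0.0000, hold=0.0000 ⇒ V=0.0000 continue  boundary S*=96.2504
step 2: (k=2,j=0): S=108.5198, K−S=24.1402, hold=23.8967 ⇒ V=24.1402 exercise | (k=2,j=1): S=137.9500, K−S=0.0000, hold=5.8714 ⇒ V=5.8714 continue | (k=2,j=2): S=175.3616, K−S=0.0000, hold=0.0000 ⇒ V=0.0000 continue  boundary S*=108.5198
step 1: (k=1,j=0): S=122.3532, K−S=10.3068, hold=14.8350 ⇒ V=14.8350 continue | (k=1,j=1): S=155.5350, K−S=0.0000, hold=2.8956 ⇒ V=2.8956 continue  boundary S*=-
step 0: (k=0,j=0): S=137.9500, K−S=0.0000, hold=8.7611 ⇒ V=8.7611 continue  boundary S*=-

price = 8.7611
boundary = - - 108.5198 96.2504
tree:
8.7611
14.8350 2.8956
24.1402 5.8714 0.0000
36.4096 11.9053 0.0000 0.0000
47.2918 24.1402 0.0000 0.0000 0.0000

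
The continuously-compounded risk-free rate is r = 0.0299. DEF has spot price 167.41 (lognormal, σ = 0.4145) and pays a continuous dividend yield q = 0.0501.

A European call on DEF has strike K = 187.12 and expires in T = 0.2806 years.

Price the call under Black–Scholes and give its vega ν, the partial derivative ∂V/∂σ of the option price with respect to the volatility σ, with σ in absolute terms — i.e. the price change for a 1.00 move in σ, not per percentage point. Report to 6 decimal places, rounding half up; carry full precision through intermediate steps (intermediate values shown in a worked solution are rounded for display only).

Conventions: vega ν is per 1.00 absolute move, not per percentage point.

σ√T = 0.4145·√0.2806 = 0.219568
d₁ = (ln(S/K) + (r−q+σ²/2)T) / (σ√T) = (ln(167.41/187.12) + (0.0299−0.0501+0.4145²/2)·0.2806) / 0.219568 = (-0.111304 + 0.018437) / 0.219568 = -0.422956
d₂ = d₁ − σ√T = -0.422956 − 0.219568 = -0.642523
e^{−rT} = 0.991645
e^{−qT} = 0.986040
N(d₁) = 0.336164,  N(d₂) = 0.260267
Call price V = S·e^{−qT}·N(d₁) − K·e^{−rT}·N(d₂) = 55.491573 − 48.294223 = 7.197350
φ(d₁) = (1/√(2π))·e^{−d₁²/2} = 0.364808
ν = S·e^{−qT}·φ(d₁)·√T = 31.899522

price = 7.197350
ν = 31.899522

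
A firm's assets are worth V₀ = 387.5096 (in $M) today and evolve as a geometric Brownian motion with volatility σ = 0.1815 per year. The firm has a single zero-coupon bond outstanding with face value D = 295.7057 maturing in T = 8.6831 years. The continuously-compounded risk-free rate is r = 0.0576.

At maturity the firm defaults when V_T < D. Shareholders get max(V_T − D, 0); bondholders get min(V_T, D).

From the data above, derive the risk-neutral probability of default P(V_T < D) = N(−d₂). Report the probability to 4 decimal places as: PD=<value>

PD=0.1203

Work the structural quantities from V₀ = 387.5096 against face 295.7057:
d₁ = [ln(V₀/D) + (r + σ²/2)T] / (σ√T)
   = [ln(387.5096/295.7057) + (0.0576 + 0.5·0.1815²)·8.6831] / (0.1815·√8.6831)
   = [0.270376 + 0.643167] / 0.534828 = 1.708106
d₂ = d₁ − σ√T = 1.708106 − 0.534828 = 1.173279
risk-neutral PD = N(−d₂) = N(-1.173279) = 0.120342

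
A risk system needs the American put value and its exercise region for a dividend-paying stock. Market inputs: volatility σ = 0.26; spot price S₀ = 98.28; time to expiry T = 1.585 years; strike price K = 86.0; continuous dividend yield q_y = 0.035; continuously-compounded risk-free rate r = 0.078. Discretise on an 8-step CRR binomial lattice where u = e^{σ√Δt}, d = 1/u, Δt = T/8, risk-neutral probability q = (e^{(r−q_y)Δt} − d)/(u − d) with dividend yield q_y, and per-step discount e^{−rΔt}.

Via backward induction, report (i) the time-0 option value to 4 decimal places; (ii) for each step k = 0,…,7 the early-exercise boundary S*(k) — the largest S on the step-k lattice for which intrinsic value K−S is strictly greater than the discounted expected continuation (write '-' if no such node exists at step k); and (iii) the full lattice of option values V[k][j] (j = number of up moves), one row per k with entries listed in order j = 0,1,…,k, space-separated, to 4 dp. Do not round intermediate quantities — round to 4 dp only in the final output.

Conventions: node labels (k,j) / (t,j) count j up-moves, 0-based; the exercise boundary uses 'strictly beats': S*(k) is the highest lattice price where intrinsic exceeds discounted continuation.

params: Δt=0.19812 u=1.12269 d=0.89072 q=0.50798 e^(-rΔt)=0.98467
t_8 payoffs: 47.0614 36.9203 24.1381 8.0270 0.0000 0.0000 0.0000 0.0000 0.0000
t_7: node(7,0) S=43.7161 payoff=42.2839 vs cont=41.2672 → 42.2839 [stop]  node(7,1) S=55.1014 payoff=30.8986 vs cont=29.9606 → 30.8986 [stop]  node(7,2) S=69.4518 payoff=16.5482 vs cont=15.7093 → 16.5482 [stop]  node(7,3) S=87.5396 payoff=0.0000 vs cont=3.8889 → 3.8889 [wait]  node(7,4) S=110.3382 payoff=0.0000 vs cont=0.0000 → 0.0000 [wait]  node(7,5) S=139.0743 payoff=0.0000 vs cont=0.0000 → 0.0000 [wait]  node(7,6) S=175.2944 payoff=0.0000 vs cont=0.0000 → 0.0000 [wait]  node(7,7) S=220.9475 payoff=0.0000 vs cont=0.0000 → 0.0000 [wait]  ⇒ S*(7)=69.4518
t_6: node(6,0) S=49.0797 payoff=36.9203 vs cont=35.9407 → 36.9203 [stop]  node(6,1) S=61.8619 payoff=24.1381 vs cont=23.2468 → 24.1381 [stop]  node(6,2) S=77.9730 payoff=8.0270 vs cont=9.9623 → 9.9623 [wait]  node(6,3) S=98.2800 payoff=0.0000 vs cont=1.8841 → 1.8841 [wait]  node(6,4) S=123.8757 payoff=0.0000 vs cont=0.0000 → 0.0000 [wait]  node(6,5) S=156.1376 payoff=0.0000 vs cont=0.0000 → 0.0000 [wait]  node(6,6) S=196.8015 payoff=0.0000 vs cont=0.0000 → 0.0000 [wait]  ⇒ S*(6)=61.8619
t_5: node(5,0) S=55.1014 payoff=30.8986 vs cont=29.9606 → 30.8986 [stop]  node(5,1) S=69.4518 payoff=16.5482 vs cont=16.6774 → 16.6774 [wait]  node(5,2) S=87.5396 payoff=0.0000 vs cont=5.7689 → 5.7689 [wait]  node(5,3) S=110.3382 payoff=0.0000 vs cont=0.9128 → 0.9128 [wait]  node(5,4) S=139.0743 payoff=0.0000 vs cont=0.0000 → 0.0000 [wait]  node(5,5) S=175.2944 payoff=0.0000 vs cont=0.0000 → 0.0000 [wait]  ⇒ S*(5)=55.1014
t_4: node(4,0) S=61.8619 payoff=24.1381 vs cont=23.3114 → 24.1381 [stop]  node(4,1) S=77.9730 payoff=8.0270 vs cont=10.9653 → 10.9653 [wait]  node(4,2) S=98.2800 payoff=0.0000 vs cont=3.2514 → 3.2514 [wait]  node(4,3) S=123.8757 payoff=0.0000 vs cont=0.4422 → 0.4422 [wait]  node(4,4) S=156.1376 payoff=0.0000 vs cont=0.0000 → 0.0000 [wait]  ⇒ S*(4)=61.8619
t_3: node(3,0) S=69.4518 payoff=16.5482 vs cont=17.1790 → 17.1790 [wait]  node(3,1) S=87.5396 payoff=0.0000 vs cont=6.9387 → 6.9387 [wait]  node(3,2) S=110.3382 payoff=0.0000 vs cont=1.7964 → 1.7964 [wait]  node(3,3) S=139.0743 payoff=0.0000 vs cont=0.2142 → 0.2142 [wait]  ⇒ S*(3)=-
t_2: node(2,0) S=77.9730 payoff=8.0270 vs cont=11.7935 → 11.7935 [wait]  node(2,1) S=98.2800 payoff=0.0000 vs cont=4.2602 → 4.2602 [wait]  node(2,2) S=123.8757 payoff=0.0000 vs cont=0.9775 → 0.9775 [wait]  ⇒ S*(2)=-
t_1: node(1,0) S=87.5396 payoff=0.0000 vs cont=7.8445 → 7.8445 [wait]  node(1,1) S=110.3382 payoff=0.0000 vs cont=2.5529 → 2.5529 [wait]  ⇒ S*(1)=-
t_0: node(0,0) S=98.2800 payoff=0.0000 vs cont=5.0774 → 5.0774 [wait]  ⇒ S*(0)=-

price = 5.0774
boundary = - - - - 61.8619 55.1014 61.8619 69.4518
tree:
5.0774
7.8445 2.5529
11.7935 4.2602 0.9775
17.1790 6.9387 1.7964 0.2142
24.1381 10.9653 3.2514 0.4422 0.0000
30.8986 16.6774 5.7689 0.9128 0.0000 0.0000
36.9203 24.1381 9.9623 1.8841 0.0000 0.0000 0.0000
42.2839 30.8986 16.5482 3.8889 0.0000 0.0000 0.0000 0.0000
47.0614 36.9203 24.1381 8.0270 0.0000 0.0000 0.0000 0.0000 0.0000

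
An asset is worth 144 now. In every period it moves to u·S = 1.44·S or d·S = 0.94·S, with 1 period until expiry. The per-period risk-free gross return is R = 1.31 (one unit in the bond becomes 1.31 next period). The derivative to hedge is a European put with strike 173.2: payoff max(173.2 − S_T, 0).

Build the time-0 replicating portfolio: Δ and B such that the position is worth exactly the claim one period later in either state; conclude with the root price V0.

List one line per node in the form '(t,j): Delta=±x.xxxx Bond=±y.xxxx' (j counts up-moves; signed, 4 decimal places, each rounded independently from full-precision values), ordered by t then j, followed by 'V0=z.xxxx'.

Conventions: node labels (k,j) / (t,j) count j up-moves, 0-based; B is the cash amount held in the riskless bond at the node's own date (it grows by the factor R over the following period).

(0,0): Delta=-0.5256 Bond=83.1902
V0=7.5102

Risk-neutral probability p* = (R−d)/(u−d) = (1.31−0.94)/(1.44−0.94) = 0.7400.
Payoffs at expiry: V(1,0)=37.8400, V(1,1)=0.0000
Node (0,0) S=144.0000: V=(p*·0.0000+(1−p*)·37.8400)/1.31=7.5102; Δ=(0.0000−37.8400)/(207.3600−135.3600)=-0.5256; B=V−Δ·S=83.1902
Verification: the root portfolio costs Δ(0,0)·S0 + B(0,0) = 7.5102, matching V0.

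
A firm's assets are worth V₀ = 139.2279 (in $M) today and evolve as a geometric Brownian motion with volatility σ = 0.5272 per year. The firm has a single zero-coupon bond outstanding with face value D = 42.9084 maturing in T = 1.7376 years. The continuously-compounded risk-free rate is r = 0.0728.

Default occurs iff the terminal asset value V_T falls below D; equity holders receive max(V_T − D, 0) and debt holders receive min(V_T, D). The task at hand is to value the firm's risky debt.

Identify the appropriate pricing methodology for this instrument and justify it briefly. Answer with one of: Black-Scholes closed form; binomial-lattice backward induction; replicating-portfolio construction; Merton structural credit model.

Key observation: assets follow a GBM and default happens iff V_T < 42.9084; valuing claims on that split (equity as a call, risky debt as the residual) is the structural model's definition.

framework: Merton structural credit model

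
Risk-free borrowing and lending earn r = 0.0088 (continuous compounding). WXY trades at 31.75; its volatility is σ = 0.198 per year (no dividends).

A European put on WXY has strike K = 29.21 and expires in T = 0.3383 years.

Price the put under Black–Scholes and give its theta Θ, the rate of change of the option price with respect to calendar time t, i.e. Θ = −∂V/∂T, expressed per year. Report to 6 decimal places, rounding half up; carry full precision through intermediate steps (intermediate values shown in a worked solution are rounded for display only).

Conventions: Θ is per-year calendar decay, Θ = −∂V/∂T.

σ√T = 0.198·√0.3383 = 0.115164
d₁ = (ln(S/K) + (r+σ²/2)T) / (σ√T) = (ln(31.75/29.21) + (0.0088+0.198²/2)·0.3383) / 0.115164 = (0.083382 + 0.009608) / 0.115164 = 0.807458
d₂ = d₁ − σ√T = 0.807458 − 0.115164 = 0.692294
e^{−rT} = 0.997027
N(−d₁) = 0.209701,  N(−d₂) = 0.244376
Put price V = K·e^{−rT}·N(−d₂) − S·N(−d₁) = 7.117010 − 6.658015 = 0.458996
φ(d₁) = (1/√(2π))·e^{−d₁²/2} = 0.287960
Θ = −S·φ(d₁)·σ/(2√T) + r·K·e^{−rT}·N(−d₂) = −1.556182 + 0.062630 = -1.493552

price = 0.458996
Θ = -1.493552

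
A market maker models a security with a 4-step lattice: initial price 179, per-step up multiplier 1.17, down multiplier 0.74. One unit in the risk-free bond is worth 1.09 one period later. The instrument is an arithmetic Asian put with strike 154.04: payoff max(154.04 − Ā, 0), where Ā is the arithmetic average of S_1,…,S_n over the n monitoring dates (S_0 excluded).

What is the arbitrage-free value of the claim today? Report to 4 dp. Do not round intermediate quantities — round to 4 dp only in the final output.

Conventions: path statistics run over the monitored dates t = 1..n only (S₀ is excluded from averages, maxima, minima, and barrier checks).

No-arbitrage gives p* = (R−d)/(u−d) = 0.8140: enumerate every path, weight its payoff by its p*-probability, and discount by R^4.
Enumerate all 2^4 = 16 price paths (U = up ×1.17, D = down ×0.74); each path with k up-moves has probability p*^k·(1−p*)^(4−k).
DDDD: Ā=89.1729, payoff=64.8671, prob=0.001198
UDDD: Ā=140.9895, payoff=13.0505, prob=0.005242
DUDD: Ā=121.7470, payoff=32.2930, prob=0.005242
UUDD: Ā=192.4919, payoff=0.0000, prob=0.022932
DDUD: Ā=107.5076, payoff=46.5324, prob=0.005242
UDUD: Ā=169.9782, payoff=0.0000, prob=0.022932
DUUD: Ā=150.7357, payoff=3.3043, prob=0.022932
UUUD: Ā=238.3254, payoff=0.0000, prob=0.100328
DDDU: Ā=96.9704, payoff=57.0696, prob=0.005242
UDDU: Ā=153.3180, payoff=0.7220, prob=0.022932
DUDU: Ā=134.0755, payoff=19.9645, prob=0.022932
UUDU: Ā=211.9843, payoff=0.0000, prob=0.100328
DDUU: Ā=119.8361, payoff=34.2039, prob=0.022932
UDUU: Ā=189.4706, payoff=0.0000, prob=0.100328
DUUU: Ā=170.2281, payoff=0.0000, prob=0.100328
UUUU: Ā=269.1444, payoff=0.0000, prob=0.438933
Price = Σ prob·payoff / R^4 = 2.192949 / 1.411582 = 1.5535

price = 1.5535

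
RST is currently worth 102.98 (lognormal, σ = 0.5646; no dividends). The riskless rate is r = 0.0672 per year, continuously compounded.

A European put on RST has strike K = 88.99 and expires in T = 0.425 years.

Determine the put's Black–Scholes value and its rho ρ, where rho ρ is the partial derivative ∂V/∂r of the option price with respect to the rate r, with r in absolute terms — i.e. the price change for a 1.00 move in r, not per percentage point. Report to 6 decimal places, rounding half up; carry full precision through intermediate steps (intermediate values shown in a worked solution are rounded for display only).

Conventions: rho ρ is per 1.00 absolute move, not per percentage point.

σ√T = 0.5646·√0.425 = 0.368074
d₁ = (ln(S/K) + (r+σ²/2)T) / (σ√T) = (ln(102.98/88.99) + (0.0672+0.5646²/2)·0.425) / 0.368074 = (0.146011 + 0.096299) / 0.368074 = 0.658319
d₂ = d₁ − σ√T = 0.658319 − 0.368074 = 0.290244
e^{−rT} = 0.971844
N(−d₁) = 0.255167,  N(−d₂) = 0.385815
Put price V = K·e^{−rT}·N(−d₂) − S·N(−d₁) = 33.366943 − 26.277067 = 7.089876
ρ = −K·T·e^{−rT}·N(−d₂) = -14.180951

price = 7.089876
ρ = -14.180951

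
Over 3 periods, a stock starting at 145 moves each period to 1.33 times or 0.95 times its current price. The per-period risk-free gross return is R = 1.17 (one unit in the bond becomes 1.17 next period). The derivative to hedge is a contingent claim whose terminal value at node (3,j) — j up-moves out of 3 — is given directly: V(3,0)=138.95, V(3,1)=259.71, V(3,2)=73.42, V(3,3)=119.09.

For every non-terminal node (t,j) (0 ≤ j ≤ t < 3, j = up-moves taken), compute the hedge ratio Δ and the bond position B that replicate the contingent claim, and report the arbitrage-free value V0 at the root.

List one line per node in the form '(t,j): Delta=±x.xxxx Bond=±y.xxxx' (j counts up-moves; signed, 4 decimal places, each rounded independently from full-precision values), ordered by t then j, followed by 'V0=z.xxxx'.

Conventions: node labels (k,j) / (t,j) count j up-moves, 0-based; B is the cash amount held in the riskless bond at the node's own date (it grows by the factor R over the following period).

Under the risk-neutral measure, an up-move has probability p* = (R−d)/(u−d) = 0.5789 and values discount at R = 1.17.
At maturity the claim pays: V(3,0)=138.9500, V(3,1)=259.7100, V(3,2)=73.4200, V(3,3)=119.0900
(2,0): S=130.8625. Δ = (V_up−V_dn)/(S_up−S_dn) = (259.7100−138.9500)/(174.0471−124.3194) = 2.4284. V = [p*·259.7100 + (1−p*)·138.9500]/1.17 = 178.5160. B = V − Δ·S = -139.2735.
(2,1): S=183.2075. Δ = (V_up−V_dn)/(S_up−S_dn) = (73.4200−259.7100)/(243.6660−174.0471) = -2.6759. V = [p*·73.4200 + (1−p*)·259.7100]/1.17 = 129.7931. B = V − Δ·S = 620.0299.
(2,2): S=256.4905. Δ = (V_up−V_dn)/(S_up−S_dn) = (119.0900−73.4200)/(341.1324−243.6660) = 0.4686. V = [p*·119.0900 + (1−p*)·73.4200]/1.17 = 85.3509. B = V − Δ·S = -34.8333.
(1,0): S=137.7500. Δ = (V_up−V_dn)/(S_up−S_dn) = (129.7931−178.5160)/(183.2075−130.8625) = -0.9308. V = [p*·129.7931 + (1−p*)·178.5160]/1.17 = 128.4684. B = V − Δ·S = 256.6865.
(1,1): S=192.8500. Δ = (V_up−V_dn)/(S_up−S_dn) = (85.3509−129.7931)/(256.4905−183.2075) = -0.6064. V = [p*·85.3509 + (1−p*)·129.7931]/1.17 = 88.9431. B = V − Δ·S = 205.8962.
(0,0): S=145.0000. Δ = (V_up−V_dn)/(S_up−S_dn) = (88.9431−128.4684)/(192.8500−137.7500) = -0.7173. V = [p*·88.9431 + (1−p*)·128.4684]/1.17 = 90.2438. B = V − Δ·S = 194.2578.
Sanity check at the root: Δ(0,0)·S0 + B(0,0) reproduces V0 = 90.2438.

(0,0): Delta=-0.7173 Bond=194.2578
(1,0): Delta=-0.9308 Bond=256.6865
(1,1): Delta=-0.6064 Bond=205.8962
(2,0): Delta=2.4284 Bond=-139.2735
(2,1): Delta=-2.6759 Bond=620.0299
(2,2): Delta=0.4686 Bond=-34.8333
V0=90.2438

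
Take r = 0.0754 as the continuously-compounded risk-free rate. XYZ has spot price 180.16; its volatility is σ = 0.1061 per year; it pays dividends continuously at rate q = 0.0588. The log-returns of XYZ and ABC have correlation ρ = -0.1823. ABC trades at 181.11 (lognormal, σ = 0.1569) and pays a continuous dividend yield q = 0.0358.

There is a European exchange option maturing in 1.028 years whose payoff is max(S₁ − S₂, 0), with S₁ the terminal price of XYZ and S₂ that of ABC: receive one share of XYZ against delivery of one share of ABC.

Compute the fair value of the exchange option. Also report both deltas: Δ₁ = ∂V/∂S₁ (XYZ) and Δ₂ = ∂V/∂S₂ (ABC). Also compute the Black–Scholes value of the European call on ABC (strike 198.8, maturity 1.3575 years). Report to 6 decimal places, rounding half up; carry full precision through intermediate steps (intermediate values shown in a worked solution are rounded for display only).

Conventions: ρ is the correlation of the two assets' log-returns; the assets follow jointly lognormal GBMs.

exchange price = 11.880047
Δ1 = 0.457393
Δ2 = -0.389398
price(ABC call K=198.8) = 9.643291

σ_eff = √(σ₁² + σ₂² − 2ρσ₁σ₂) = √(0.1061² + 0.1569² − 2·-0.1823·0.1061·0.1569) = 0.204803
d₁ = (ln(S₁/S₂) + (q₂ − q₁ + σ_eff²/2)T) / (σ_eff√T) = (ln(180.16/181.11) + (0.0358 − 0.0588 + 0.020972)·1.028) / 0.207651 = -0.035366
d₂ = d₁ − σ_eff√T = -0.035366 − 0.207651 = -0.243017
N(d₁) = 0.485894,  N(d₂) = 0.403996
V = S₁·e^{−q₁T}·N(d₁) − S₂·e^{−q₂T}·N(d₂) = 82.403984 − 70.523937 = 11.880047
Δ₁ = e^{−q₁T}·N(d₁) = 0.457393;  Δ₂ = −e^{−q₂T}·N(d₂) = -0.389398
[vanilla: ABC call K=198.8]
σ√T = 0.1569·√1.3575 = 0.182807
d₁ = (ln(S/K) + (r−q+σ²/2)T) / (σ√T) = (ln(181.11/198.8) + (0.0754−0.0358+0.1569²/2)·1.3575) / 0.182807 = (-0.093195 + 0.070466) / 0.182807 = -0.124331
d₂ = d₁ − σ√T = -0.124331 − 0.182807 = -0.307138
e^{−rT} = 0.902709
e^{−qT} = 0.952564
N(d₁) = 0.450527,  N(d₂) = 0.379369
price = S·e^{−qT}·N(d₁) − K·e^{−rT}·N(d₂) = 77.724324 − 68.081034 = 9.643291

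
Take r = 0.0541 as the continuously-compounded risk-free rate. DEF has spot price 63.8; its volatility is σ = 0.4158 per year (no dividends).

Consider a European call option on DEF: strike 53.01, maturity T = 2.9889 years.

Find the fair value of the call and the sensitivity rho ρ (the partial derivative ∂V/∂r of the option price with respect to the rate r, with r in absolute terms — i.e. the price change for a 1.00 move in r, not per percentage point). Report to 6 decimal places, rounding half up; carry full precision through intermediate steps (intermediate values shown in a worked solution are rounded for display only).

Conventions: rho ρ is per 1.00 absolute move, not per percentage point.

σ√T = 0.4158·√2.9889 = 0.718853
d₁ = (ln(S/K) + (r+σ²/2)T) / (σ√T) = (ln(63.8/53.01) + (0.0541+0.4158²/2)·2.9889) / 0.718853 = (0.185273 + 0.420074) / 0.718853 = 0.842101
d₂ = d₁ − σ√T = 0.842101 − 0.718853 = 0.123248
e^{−rT} = 0.850697
N(d₁) = 0.800134,  N(d₂) = 0.549045
Call price V = S·N(d₁) − K·e^{−rT}·N(d₂) = 51.048570 − 24.759408 = 26.289162
ρ = K·T·e^{−rT}·N(d₂) = 74.003394

price = 26.289162
ρ = 74.003394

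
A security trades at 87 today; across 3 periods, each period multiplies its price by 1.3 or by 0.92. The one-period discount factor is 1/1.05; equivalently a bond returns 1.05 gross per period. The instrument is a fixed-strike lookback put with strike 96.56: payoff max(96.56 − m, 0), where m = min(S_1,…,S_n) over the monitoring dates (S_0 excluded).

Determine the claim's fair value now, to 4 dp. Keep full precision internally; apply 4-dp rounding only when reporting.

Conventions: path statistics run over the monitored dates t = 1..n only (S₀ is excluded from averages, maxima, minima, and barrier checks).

Set p* = 0.3421 (from d < R < u); the path-dependent value is the discounted p*-expectation over all price paths.
Enumerate all 2^3 = 8 price paths (U = up ×1.3, D = down ×0.92); each path with k up-moves has probability p*^k·(1−p*)^(3−k).
DDD: m=67.7459, payoff=28.8141, prob=0.284754
UDD: m=95.7278, payoff=0.8322, prob=0.148072
DUD: m=80.0400, payoff=16.5200, prob=0.148072
UUD: m=113.1000, payoff=0.0000, prob=0.076997
DDU: m=73.6368, payoff=22.9232, prob=0.148072
UDU: m=104.0520, payoff=0.0000, prob=0.076997
DUU: m=80.0400, payoff=16.5200, prob=0.076997
UUU: m=113.1000, payoff=0.0000, prob=0.040039
Price = Σ prob·payoff / R^3 = 15.440576 / 1.157625 = 13.3382

price = 13.3382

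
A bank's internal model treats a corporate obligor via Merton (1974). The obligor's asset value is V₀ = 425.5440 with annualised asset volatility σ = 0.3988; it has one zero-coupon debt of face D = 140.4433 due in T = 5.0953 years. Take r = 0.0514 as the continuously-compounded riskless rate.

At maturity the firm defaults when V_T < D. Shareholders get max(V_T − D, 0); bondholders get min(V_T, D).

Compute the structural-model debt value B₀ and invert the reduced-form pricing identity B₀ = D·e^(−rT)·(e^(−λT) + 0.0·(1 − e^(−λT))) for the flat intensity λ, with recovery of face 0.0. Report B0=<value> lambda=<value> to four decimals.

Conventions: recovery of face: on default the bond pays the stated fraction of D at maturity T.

B0=103.0888 lambda=0.0093

Apply the equity-as-call identities (strike 140.4433, horizon 5.0953 years):
d₁ = [ln(V₀/D) + (r + σ²/2)T] / (σ√T)
   = [ln(425.5440/140.4433) + (0.0514 + 0.5·0.3988²)·5.0953] / (0.3988·√5.0953)
   = [1.108565 + 0.667080] / 0.900202 = 1.972496
d₂ = d₁ − σ√T = 1.972496 − 0.900202 = 1.072294
N(d₁) = 0.975723,  N(d₂) = 0.858206,  e^(−rT) = 0.769589
E₀ = V₀·N(d₁) − D·e^(−rT)·N(d₂)
   = 425.5440·0.975723 − 140.4433·0.769589·0.858206 = 322.455248
B₀ = V₀ − E₀ = 425.5440 − 322.455248 = 103.088752
e^(−λT) = (B₀·e^(rT)/D − 0)/(1 − 0) = (103.0888·1.299395/140.4433 − 0)/1 = 0.95378722
λ = −ln(0.95378722)/5.0953 = 0.009286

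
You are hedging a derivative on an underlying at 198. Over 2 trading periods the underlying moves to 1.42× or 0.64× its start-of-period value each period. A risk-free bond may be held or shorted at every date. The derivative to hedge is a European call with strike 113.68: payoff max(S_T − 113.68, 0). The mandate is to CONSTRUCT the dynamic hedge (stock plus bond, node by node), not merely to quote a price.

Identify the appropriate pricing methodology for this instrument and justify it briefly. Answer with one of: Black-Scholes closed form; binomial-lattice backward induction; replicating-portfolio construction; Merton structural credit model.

Key observation: since the answer must list Δ and B at each node of the 1.42/0.64 lattice on 198, the replicating-portfolio method — solving the two-state system at every node — is the one that applies.

framework: replicating-portfolio construction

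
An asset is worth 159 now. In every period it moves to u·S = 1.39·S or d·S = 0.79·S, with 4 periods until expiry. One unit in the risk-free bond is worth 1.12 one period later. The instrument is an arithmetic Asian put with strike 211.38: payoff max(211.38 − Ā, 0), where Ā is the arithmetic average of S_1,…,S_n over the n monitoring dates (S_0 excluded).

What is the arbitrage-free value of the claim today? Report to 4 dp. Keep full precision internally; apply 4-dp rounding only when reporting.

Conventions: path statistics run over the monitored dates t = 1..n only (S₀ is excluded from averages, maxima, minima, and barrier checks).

price = 20.8807

No-arbitrage gives p* = (R−d)/(u−d) = 0.5500: enumerate every path, weight its payoff by its p*-probability, and discount by R^4.
Enumerate all 2^4 = 16 price paths (U = up ×1.39, D = down ×0.79); each path with k up-moves has probability p*^k·(1−p*)^(4−k).
DDDD: Ā=91.2914, payoff=120.0886, prob=0.041006
UDDD: Ā=160.6267, payoff=50.7533, prob=0.050119
DUDD: Ā=136.7767, payoff=74.6033, prob=0.050119
UUDD: Ā=240.6577, payoff=0.0000, prob=0.061256
DDUD: Ā=117.9352, payoff=93.4448, prob=0.050119
UDUD: Ā=207.5062, payoff=3.8738, prob=0.061256
DUUD: Ā=183.6562, payoff=27.7238, prob=0.061256
UUUD: Ā=323.1420, payoff=0.0000, prob=0.074869
DDDU: Ā=103.0504, payoff=108.3296, prob=0.050119
UDDU: Ā=181.3165, payoff=30.0635, prob=0.061256
DUDU: Ā=157.4665, payoff=53.9135, prob=0.061256
UUDU: Ā=277.0614, payoff=0.0000, prob=0.074869
DDUU: Ā=138.6250, payoff=72.7550, prob=0.061256
UDUU: Ā=243.9099, payoff=0.0000, prob=0.074869
DUUU: Ā=220.0599, payoff=0.0000, prob=0.074869
UUUU: Ā=387.1940, payoff=0.0000, prob=0.091506
Price = Σ prob·payoff / R^4 = 32.856130 / 1.573519 = 20.8807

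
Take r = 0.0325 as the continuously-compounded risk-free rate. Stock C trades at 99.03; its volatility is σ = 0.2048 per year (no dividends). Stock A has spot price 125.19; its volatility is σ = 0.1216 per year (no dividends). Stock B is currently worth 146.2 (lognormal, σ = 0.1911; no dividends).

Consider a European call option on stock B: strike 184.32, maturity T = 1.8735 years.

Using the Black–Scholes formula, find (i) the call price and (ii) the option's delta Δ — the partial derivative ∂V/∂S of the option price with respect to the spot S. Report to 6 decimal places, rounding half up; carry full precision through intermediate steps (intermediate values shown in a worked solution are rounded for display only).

price = 6.408736
Δ = 0.300755

σ√T = 0.1911·√1.8735 = 0.261570
d₁ = (ln(S/K) + (r+σ²/2)T) / (σ√T) = (ln(146.2/184.32) + (0.0325+0.1911²/2)·1.8735) / 0.261570 = (-0.231698 + 0.095098) / 0.261570 = -0.522231
d₂ = d₁ − σ√T = -0.522231 − 0.261570 = -0.783800
e^{−rT} = 0.940928
N(d₁) = 0.300755,  N(d₂) = 0.216579
Call price V = S·N(d₁) − K·e^{−rT}·N(d₂) = 43.970370 − 37.561633 = 6.408736
Δ = N(d₁) = 0.300755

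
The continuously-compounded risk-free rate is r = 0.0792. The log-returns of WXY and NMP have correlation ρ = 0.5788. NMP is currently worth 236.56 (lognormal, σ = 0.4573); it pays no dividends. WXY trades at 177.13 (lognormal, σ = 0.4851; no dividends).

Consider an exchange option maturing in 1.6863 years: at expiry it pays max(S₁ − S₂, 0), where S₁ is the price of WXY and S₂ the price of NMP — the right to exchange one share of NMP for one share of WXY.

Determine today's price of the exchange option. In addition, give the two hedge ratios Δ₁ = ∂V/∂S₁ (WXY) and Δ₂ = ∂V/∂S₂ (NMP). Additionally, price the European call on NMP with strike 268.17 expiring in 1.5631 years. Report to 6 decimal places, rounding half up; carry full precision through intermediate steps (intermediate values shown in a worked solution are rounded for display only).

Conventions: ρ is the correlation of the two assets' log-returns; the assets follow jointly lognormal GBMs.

exchange price = 21.823928
Δ1 = 0.407856
Δ2 = -0.213137
price(NMP call K=268.17) = 53.082235

σ_eff = √(σ₁² + σ₂² − 2ρσ₁σ₂) = √(0.4851² + 0.4573² − 2·0.5788·0.4851·0.4573) = 0.433183
d₁ = (ln(S₁/S₂) + (q₂ − q₁ + σ_eff²/2)T) / (σ_eff√T) = (ln(177.13/236.56) + (0.0 − 0.0 + 0.093824)·1.6863) / 0.562521 = -0.233063
d₂ = d₁ − σ_eff√T = -0.233063 − 0.562521 = -0.795584
N(d₁) = 0.407856,  N(d₂) = 0.213137
V = S₁·e^{−q₁T}·N(d₁) − S₂·e^{−q₂T}·N(d₂) = 72.243590 − 50.419662 = 21.823928
Δ₁ = e^{−q₁T}·N(d₁) = 0.407856;  Δ₂ = −e^{−q₂T}·N(d₂) = -0.213137
[vanilla: NMP call K=268.17]
σ√T = 0.4573·√1.5631 = 0.571735
d₁ = (ln(S/K) + (r+σ²/2)T) / (σ√T) = (ln(236.56/268.17) + (0.0792+0.4573²/2)·1.5631) / 0.571735 = (-0.125419 + 0.287238) / 0.571735 = 0.283031
d₂ = d₁ − σ√T = 0.283031 − 0.571735 = -0.288704
e^{−rT} = 0.883559
N(d₁) = 0.611423,  N(d₂) = 0.386404
price = S·N(d₁) − K·e^{−rT}·N(d₂) = 144.638325 − 91.556090 = 53.082235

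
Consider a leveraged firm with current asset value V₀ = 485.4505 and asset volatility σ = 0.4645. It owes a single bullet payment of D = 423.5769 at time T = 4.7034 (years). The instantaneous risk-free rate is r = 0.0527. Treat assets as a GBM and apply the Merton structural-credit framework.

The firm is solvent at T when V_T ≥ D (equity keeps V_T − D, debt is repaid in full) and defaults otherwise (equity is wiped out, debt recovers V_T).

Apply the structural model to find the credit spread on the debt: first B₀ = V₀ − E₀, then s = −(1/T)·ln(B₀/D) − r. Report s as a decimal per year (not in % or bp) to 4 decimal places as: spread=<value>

Equity is a call on the firm's assets struck at D = 423.5769:
d₁ = [ln(V₀/D) + (r + σ²/2)T] / (σ√T)
   = [ln(485.4505/423.5769) + (0.0527 + 0.5·0.4645²)·4.7034] / (0.4645·√4.7034)
   = [0.136342 + 0.755273] / 1.007376 = 0.885086
d₂ = d₁ − σ√T = 0.885086 − 1.007376 = -0.122290
N(d₁) = 0.811945,  N(d₂) = 0.451335,  e^(−rT) = 0.780462
E₀ = V₀·N(d₁) − D·e^(−rT)·N(d₂)
   = 485.4505·0.811945 − 423.5769·0.780462·0.451335 = 244.954283
B₀ = V₀ − E₀ = 485.4505 − 244.954283 = 240.496217
spread = −(1/T)·ln(B₀/D) − r = −(1/4.7034)·ln(240.496217/423.5769) − 0.0527 = 0.06764501

spread=0.0676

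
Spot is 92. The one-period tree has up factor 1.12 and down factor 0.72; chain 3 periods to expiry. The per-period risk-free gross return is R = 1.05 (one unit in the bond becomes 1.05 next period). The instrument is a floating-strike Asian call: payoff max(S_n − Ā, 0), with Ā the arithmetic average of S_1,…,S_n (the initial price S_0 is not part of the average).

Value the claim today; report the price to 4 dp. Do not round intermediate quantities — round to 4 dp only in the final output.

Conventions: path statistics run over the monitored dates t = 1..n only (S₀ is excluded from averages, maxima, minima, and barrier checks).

price = 7.3608

Risk-neutral up-probability p* = (R−d)/(u−d) = (1.05−0.72)/(1.12−0.72) = 0.8250; the claim prices as the p*-weighted sum of path payoffs discounted by R^3.
Enumerate all 2^3 = 8 price paths (U = up ×1.12, D = down ×0.72); each path with k up-moves has probability p*^k·(1−p*)^(3−k).
DDD: Ā=49.4239, payoff=0.0000, prob=0.005359
UDD: Ā=76.8816, payoff=0.0000, prob=0.025266
DUD: Ā=64.6149, payoff=0.0000, prob=0.025266
UUD: Ā=100.5121, payoff=0.0000, prob=0.119109
DDU: Ā=55.7829, payoff=0.0000, prob=0.025266
UDU: Ā=86.7734, payoff=0.0000, prob=0.119109
DUU: Ā=74.5068, payoff=8.5847, prob=0.119109
UUU: Ā=115.8994, payoff=13.3540, prob=0.561516
Price = Σ prob·payoff / R^3 = 8.520989 / 1.157625 = 7.3608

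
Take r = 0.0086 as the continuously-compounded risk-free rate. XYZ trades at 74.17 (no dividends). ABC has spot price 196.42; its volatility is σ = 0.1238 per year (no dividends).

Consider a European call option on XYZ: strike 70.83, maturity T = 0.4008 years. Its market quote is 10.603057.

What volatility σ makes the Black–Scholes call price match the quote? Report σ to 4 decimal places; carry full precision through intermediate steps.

sigma = 0.4775

At σ = 0.4775 the Black–Scholes value reproduces the quote:
σ√T = 0.4775·√0.4008 = 0.302299
d₁ = (ln(S/K) + (r+σ²/2)T) / (σ√T) = (ln(74.17/70.83) + (0.0086+0.4775²/2)·0.4008) / 0.302299 = (0.046077 + 0.049139) / 0.302299 = 0.314974
d₂ = d₁ − σ√T = 0.314974 − 0.302299 = 0.012675
e^{−rT} = 0.996559
N(d₁) = 0.623609,  N(d₂) = 0.505056
V = S·N(d₁) − K·e^{−rT}·N(d₂) = 46.253103 − 35.650046 = 10.603057 (the quoted price), and the Black–Scholes price is strictly increasing in σ, so σ is unique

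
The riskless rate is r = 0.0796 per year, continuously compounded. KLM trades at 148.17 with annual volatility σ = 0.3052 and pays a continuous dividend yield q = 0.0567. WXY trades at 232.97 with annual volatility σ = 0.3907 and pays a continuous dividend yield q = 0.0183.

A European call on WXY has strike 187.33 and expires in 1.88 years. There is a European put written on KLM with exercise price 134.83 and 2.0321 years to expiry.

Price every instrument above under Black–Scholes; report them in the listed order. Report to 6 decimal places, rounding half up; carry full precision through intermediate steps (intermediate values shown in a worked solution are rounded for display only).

price(WXY call K=187.33) = 80.082813
price(KLM put K=134.83) = 13.653924

[WXY call K=187.33]
σ√T = 0.3907·√1.88 = 0.535701
d₁ = (ln(S/K) + (r−q+σ²/2)T) / (σ√T) = (ln(232.97/187.33) + (0.0796−0.0183+0.3907²/2)·1.88) / 0.535701 = (0.218038 + 0.258732) / 0.535701 = 0.889992
d₂ = d₁ − σ√T = 0.889992 − 0.535701 = 0.354291
e^{−rT} = 0.861011
e^{−qT} = 0.966181
N(d₁) = 0.813265,  N(d₂) = 0.638440
price = S·e^{−qT}·N(d₁) − K·e^{−rT}·N(d₂) = 183.058798 − 102.975985 = 80.082813
[KLM put K=134.83]
σ√T = 0.3052·√2.0321 = 0.435068
d₁ = (ln(S/K) + (r−q+σ²/2)T) / (σ√T) = (ln(148.17/134.83) + (0.0796−0.0567+0.3052²/2)·2.0321) / 0.435068 = (0.094346 + 0.141177) / 0.435068 = 0.541347
d₂ = d₁ − σ√T = 0.541347 − 0.435068 = 0.106279
e^{−rT} = 0.850649
e^{−qT} = 0.891170
N(−d₁) = 0.294134,  N(−d₂) = 0.457681
price = K·e^{−rT}·N(−d₂) − S·e^{−qT}·N(−d₁) = 52.492780 − 38.838856 = 13.653924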